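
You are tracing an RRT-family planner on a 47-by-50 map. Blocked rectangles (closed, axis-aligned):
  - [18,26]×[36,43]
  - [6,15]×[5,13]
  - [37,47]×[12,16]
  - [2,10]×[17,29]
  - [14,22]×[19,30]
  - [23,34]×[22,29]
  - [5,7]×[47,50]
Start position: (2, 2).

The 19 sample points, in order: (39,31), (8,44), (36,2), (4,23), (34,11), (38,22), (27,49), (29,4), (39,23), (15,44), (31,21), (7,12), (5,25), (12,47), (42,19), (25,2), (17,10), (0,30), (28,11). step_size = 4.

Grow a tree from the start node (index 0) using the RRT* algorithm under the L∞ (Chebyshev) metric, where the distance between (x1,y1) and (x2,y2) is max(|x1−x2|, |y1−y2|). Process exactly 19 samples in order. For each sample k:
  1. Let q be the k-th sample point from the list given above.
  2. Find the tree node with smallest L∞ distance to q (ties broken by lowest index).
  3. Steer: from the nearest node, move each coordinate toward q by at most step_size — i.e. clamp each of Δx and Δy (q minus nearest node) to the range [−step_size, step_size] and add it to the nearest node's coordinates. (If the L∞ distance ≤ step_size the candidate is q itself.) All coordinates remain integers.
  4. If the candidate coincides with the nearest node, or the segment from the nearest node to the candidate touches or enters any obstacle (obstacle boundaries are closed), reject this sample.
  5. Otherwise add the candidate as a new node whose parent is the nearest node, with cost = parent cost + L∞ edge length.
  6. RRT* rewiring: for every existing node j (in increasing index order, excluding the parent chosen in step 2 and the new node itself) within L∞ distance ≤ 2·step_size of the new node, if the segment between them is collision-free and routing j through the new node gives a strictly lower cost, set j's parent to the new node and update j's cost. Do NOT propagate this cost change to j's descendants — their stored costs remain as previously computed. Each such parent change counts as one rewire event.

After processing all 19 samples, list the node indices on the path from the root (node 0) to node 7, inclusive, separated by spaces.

1. q=(39,31) nearest=0 d=37 new=(6,6) → blocked by [6,15]×[5,13], reject
2. q=(8,44) nearest=0 d=42 new=(6,6) → blocked by [6,15]×[5,13], reject
3. q=(36,2) nearest=0 d=34 new=(6,2) → add node 1 parent=0 cost=4
4. q=(4,23) nearest=0 d=21 new=(4,6) → add node 2 parent=0 cost=4
5. q=(34,11) nearest=1 d=28 new=(10,6) → blocked by [6,15]×[5,13], reject
6. q=(38,22) nearest=1 d=32 new=(10,6) → blocked by [6,15]×[5,13], reject
7. q=(27,49) nearest=2 d=43 new=(8,10) → blocked by [6,15]×[5,13], reject
8. q=(29,4) nearest=1 d=23 new=(10,4) → add node 3 parent=1 cost=8
9. q=(39,23) nearest=3 d=29 new=(14,8) → blocked by [6,15]×[5,13], reject
10. q=(15,44) nearest=2 d=38 new=(8,10) → blocked by [6,15]×[5,13], reject
11. q=(31,21) nearest=3 d=21 new=(14,8) → blocked by [6,15]×[5,13], reject
12. q=(7,12) nearest=2 d=6 new=(7,10) → blocked by [6,15]×[5,13], reject
13. q=(5,25) nearest=2 d=19 new=(5,10) → add node 4 parent=2 cost=8
14. q=(12,47) nearest=4 d=37 new=(9,14) → blocked by [6,15]×[5,13], reject
15. q=(42,19) nearest=3 d=32 new=(14,8) → blocked by [6,15]×[5,13], reject
16. q=(25,2) nearest=3 d=15 new=(14,2) → add node 5 parent=3 cost=12
17. q=(17,10) nearest=3 d=7 new=(14,8) → blocked by [6,15]×[5,13], reject
18. q=(0,30) nearest=4 d=20 new=(1,14) → add node 6 parent=4 cost=12
19. q=(28,11) nearest=5 d=14 new=(18,6) → add node 7 parent=5 cost=16

Path: 0 1 3 5 7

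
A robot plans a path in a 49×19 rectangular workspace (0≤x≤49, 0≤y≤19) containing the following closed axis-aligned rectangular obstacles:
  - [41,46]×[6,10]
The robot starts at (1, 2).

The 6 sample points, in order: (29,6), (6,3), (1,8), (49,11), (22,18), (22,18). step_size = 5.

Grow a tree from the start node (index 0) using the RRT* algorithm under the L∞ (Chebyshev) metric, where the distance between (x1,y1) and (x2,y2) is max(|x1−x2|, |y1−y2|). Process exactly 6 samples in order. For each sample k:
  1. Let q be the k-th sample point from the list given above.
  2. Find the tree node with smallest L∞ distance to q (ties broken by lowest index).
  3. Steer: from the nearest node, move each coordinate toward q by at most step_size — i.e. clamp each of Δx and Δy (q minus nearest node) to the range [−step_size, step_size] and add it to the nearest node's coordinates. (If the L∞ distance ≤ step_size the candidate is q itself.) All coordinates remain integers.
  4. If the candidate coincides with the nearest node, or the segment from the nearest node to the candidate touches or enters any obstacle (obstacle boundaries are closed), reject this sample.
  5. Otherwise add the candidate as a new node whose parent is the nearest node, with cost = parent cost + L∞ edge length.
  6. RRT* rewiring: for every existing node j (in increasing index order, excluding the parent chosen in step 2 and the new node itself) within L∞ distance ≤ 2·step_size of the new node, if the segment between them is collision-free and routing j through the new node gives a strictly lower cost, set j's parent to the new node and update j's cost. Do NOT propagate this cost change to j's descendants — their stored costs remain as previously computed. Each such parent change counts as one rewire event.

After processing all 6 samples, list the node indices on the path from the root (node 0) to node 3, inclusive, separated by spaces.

1. q=(29,6) nearest=0 d=28 new=(6,6) → add node 1 parent=0 cost=5
2. q=(6,3) nearest=1 d=3 new=(6,3) → add node 2 parent=1 cost=8
3. q=(1,8) nearest=1 d=5 new=(1,8) → add node 3 parent=1 cost=10
4. q=(49,11) nearest=1 d=43 new=(11,11) → add node 4 parent=1 cost=10
5. q=(22,18) nearest=4 d=11 new=(16,16) → add node 5 parent=4 cost=15
6. q=(22,18) nearest=5 d=6 new=(21,18) → add node 6 parent=5 cost=20

Path: 0 1 3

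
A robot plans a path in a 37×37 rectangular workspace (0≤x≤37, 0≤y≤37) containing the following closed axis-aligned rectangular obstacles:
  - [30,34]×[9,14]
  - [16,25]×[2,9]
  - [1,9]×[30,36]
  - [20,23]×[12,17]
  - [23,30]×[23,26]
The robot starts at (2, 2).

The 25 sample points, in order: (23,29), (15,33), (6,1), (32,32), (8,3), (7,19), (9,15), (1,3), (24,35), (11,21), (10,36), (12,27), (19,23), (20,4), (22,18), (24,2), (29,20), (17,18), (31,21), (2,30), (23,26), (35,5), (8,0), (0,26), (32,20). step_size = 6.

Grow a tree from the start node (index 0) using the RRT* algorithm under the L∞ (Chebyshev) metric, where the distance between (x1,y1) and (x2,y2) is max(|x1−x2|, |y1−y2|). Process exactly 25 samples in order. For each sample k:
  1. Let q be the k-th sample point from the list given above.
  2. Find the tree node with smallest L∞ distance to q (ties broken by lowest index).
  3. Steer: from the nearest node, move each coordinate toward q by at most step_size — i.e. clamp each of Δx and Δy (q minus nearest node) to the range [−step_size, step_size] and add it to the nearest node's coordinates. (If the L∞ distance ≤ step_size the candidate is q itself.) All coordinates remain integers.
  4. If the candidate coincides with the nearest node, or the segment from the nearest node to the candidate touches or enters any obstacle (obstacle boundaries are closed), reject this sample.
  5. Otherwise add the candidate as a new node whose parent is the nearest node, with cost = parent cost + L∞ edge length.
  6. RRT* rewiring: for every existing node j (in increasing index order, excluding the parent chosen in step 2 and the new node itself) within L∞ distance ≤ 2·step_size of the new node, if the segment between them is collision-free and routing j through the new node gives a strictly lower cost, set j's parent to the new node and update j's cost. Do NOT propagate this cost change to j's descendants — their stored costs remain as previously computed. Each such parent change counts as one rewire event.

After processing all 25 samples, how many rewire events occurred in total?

1. q=(23,29) nearest=0 d=27 new=(8,8) → add node 1 parent=0 cost=6
2. q=(15,33) nearest=1 d=25 new=(14,14) → add node 2 parent=1 cost=12
3. q=(6,1) nearest=0 d=4 new=(6,1) → add node 3 parent=0 cost=4
4. q=(32,32) nearest=2 d=18 new=(20,20) → add node 4 parent=2 cost=18
5. q=(8,3) nearest=3 d=2 new=(8,3) → add node 5 parent=3 cost=6
6. q=(7,19) nearest=2 d=7 new=(8,19) → add node 6 parent=2 cost=18
7. q=(9,15) nearest=6 d=4 new=(9,15) → add node 7 parent=6 cost=22
8. q=(1,3) nearest=0 d=1 new=(1,3) → add node 8 parent=0 cost=1; rewire 7→8 (13<22)
9. q=(24,35) nearest=4 d=15 new=(24,26) → blocked by [23,30]×[23,26], reject
10. q=(11,21) nearest=6 d=3 new=(11,21) → add node 9 parent=6 cost=21
11. q=(10,36) nearest=9 d=15 new=(10,27) → add node 10 parent=9 cost=27
12. q=(12,27) nearest=10 d=2 new=(12,27) → add node 11 parent=10 cost=29
13. q=(19,23) nearest=4 d=3 new=(19,23) → add node 12 parent=4 cost=21; rewire 11→12 (28<29)
14. q=(20,4) nearest=2 d=10 new=(20,8) → blocked by [16,25]×[2,9], reject
15. q=(22,18) nearest=4 d=2 new=(22,18) → add node 13 parent=4 cost=20
16. q=(24,2) nearest=2 d=12 new=(20,8) → blocked by [16,25]×[2,9], reject
17. q=(29,20) nearest=13 d=7 new=(28,20) → add node 14 parent=13 cost=26
18. q=(17,18) nearest=4 d=3 new=(17,18) → add node 15 parent=4 cost=21
19. q=(31,21) nearest=14 d=3 new=(31,21) → add node 16 parent=14 cost=29
20. q=(2,30) nearest=10 d=8 new=(4,30) → blocked by [1,9]×[30,36], reject
21. q=(23,26) nearest=12 d=4 new=(23,26) → blocked by [23,30]×[23,26], reject
22. q=(35,5) nearest=13 d=13 new=(28,12) → blocked by [20,23]×[12,17], reject
23. q=(8,0) nearest=3 d=2 new=(8,0) → add node 17 parent=3 cost=6
24. q=(0,26) nearest=6 d=8 new=(2,25) → add node 18 parent=6 cost=24
25. q=(32,20) nearest=16 d=1 new=(32,20) → add node 19 parent=16 cost=30

Rewire events: 2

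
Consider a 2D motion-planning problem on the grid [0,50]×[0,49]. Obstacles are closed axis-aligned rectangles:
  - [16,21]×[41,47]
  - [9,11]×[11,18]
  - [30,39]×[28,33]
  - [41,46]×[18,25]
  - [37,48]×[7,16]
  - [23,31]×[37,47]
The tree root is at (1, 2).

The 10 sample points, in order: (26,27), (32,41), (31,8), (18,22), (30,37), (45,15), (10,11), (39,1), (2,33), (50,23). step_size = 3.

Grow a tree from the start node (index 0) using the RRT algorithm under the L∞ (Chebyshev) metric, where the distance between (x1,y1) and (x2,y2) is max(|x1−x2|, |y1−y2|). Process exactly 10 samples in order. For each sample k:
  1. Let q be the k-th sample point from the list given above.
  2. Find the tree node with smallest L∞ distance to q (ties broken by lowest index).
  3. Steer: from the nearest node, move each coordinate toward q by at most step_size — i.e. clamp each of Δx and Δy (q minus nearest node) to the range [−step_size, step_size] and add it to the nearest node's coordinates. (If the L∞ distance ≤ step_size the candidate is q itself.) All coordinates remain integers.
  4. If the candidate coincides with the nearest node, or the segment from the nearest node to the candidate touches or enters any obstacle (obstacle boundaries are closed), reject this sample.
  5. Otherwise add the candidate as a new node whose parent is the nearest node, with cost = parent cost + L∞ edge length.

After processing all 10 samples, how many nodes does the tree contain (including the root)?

1. q=(26,27) nearest=0 d=25 new=(4,5) → add node 1 parent=0 cost=3
2. q=(32,41) nearest=1 d=36 new=(7,8) → add node 2 parent=1 cost=6
3. q=(31,8) nearest=2 d=24 new=(10,8) → add node 3 parent=2 cost=9
4. q=(18,22) nearest=2 d=14 new=(10,11) → blocked by [9,11]×[11,18], reject
5. q=(30,37) nearest=2 d=29 new=(10,11) → blocked by [9,11]×[11,18], reject
6. q=(45,15) nearest=3 d=35 new=(13,11) → add node 4 parent=3 cost=12
7. q=(10,11) nearest=2 d=3 new=(10,11) → blocked by [9,11]×[11,18], reject
8. q=(39,1) nearest=4 d=26 new=(16,8) → add node 5 parent=4 cost=15
9. q=(2,33) nearest=4 d=22 new=(10,14) → blocked by [9,11]×[11,18], reject
10. q=(50,23) nearest=5 d=34 new=(19,11) → add node 6 parent=5 cost=18

Node count: 7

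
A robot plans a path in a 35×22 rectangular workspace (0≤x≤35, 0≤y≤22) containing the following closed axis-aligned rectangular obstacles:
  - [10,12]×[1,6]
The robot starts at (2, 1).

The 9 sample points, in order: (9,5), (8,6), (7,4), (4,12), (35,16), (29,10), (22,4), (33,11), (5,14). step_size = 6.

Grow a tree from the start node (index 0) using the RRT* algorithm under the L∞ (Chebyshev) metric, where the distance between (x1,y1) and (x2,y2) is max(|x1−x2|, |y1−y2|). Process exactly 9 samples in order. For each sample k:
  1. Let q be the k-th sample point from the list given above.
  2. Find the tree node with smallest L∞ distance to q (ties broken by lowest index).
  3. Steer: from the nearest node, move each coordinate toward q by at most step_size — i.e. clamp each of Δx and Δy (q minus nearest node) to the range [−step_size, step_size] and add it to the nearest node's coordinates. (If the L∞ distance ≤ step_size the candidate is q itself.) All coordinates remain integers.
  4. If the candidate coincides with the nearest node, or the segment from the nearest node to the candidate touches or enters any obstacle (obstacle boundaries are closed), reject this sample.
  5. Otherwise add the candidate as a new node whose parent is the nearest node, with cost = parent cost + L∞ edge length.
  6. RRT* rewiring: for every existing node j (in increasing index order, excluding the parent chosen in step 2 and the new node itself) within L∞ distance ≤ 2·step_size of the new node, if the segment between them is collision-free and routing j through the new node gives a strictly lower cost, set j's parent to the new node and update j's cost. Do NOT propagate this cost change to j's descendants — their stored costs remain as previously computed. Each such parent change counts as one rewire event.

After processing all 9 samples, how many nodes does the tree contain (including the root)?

1. q=(9,5) nearest=0 d=7 new=(8,5) → add node 1 parent=0 cost=6
2. q=(8,6) nearest=1 d=1 new=(8,6) → add node 2 parent=1 cost=7
3. q=(7,4) nearest=1 d=1 new=(7,4) → add node 3 parent=1 cost=7
4. q=(4,12) nearest=2 d=6 new=(4,12) → add node 4 parent=2 cost=13
5. q=(35,16) nearest=1 d=27 new=(14,11) → add node 5 parent=1 cost=12
6. q=(29,10) nearest=5 d=15 new=(20,10) → add node 6 parent=5 cost=18
7. q=(22,4) nearest=6 d=6 new=(22,4) → add node 7 parent=6 cost=24
8. q=(33,11) nearest=7 d=11 new=(28,10) → add node 8 parent=7 cost=30
9. q=(5,14) nearest=4 d=2 new=(5,14) → add node 9 parent=4 cost=15

Node count: 10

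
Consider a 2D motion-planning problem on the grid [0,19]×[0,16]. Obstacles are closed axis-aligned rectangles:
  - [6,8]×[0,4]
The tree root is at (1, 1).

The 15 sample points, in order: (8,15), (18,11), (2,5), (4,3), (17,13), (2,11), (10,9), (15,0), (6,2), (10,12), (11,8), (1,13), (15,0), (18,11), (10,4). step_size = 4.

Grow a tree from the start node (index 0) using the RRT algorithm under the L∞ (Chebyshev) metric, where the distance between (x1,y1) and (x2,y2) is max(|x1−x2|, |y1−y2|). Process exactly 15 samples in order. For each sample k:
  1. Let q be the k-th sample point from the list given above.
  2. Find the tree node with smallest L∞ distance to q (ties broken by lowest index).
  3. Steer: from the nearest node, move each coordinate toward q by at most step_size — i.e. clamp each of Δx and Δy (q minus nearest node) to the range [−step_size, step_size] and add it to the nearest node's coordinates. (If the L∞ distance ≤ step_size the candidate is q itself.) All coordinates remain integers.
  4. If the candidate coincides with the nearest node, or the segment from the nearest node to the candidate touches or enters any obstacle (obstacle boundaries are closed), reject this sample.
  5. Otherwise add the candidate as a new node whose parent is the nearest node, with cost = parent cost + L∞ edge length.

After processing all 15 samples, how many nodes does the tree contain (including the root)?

Node count: 15

1. q=(8,15) nearest=0 d=14 new=(5,5) → add node 1 parent=0 cost=4
2. q=(18,11) nearest=1 d=13 new=(9,9) → add node 2 parent=1 cost=8
3. q=(2,5) nearest=1 d=3 new=(2,5) → add node 3 parent=1 cost=7
4. q=(4,3) nearest=1 d=2 new=(4,3) → add node 4 parent=1 cost=6
5. q=(17,13) nearest=2 d=8 new=(13,13) → add node 5 parent=2 cost=12
6. q=(2,11) nearest=1 d=6 new=(2,9) → add node 6 parent=1 cost=8
7. q=(10,9) nearest=2 d=1 new=(10,9) → add node 7 parent=2 cost=9
8. q=(15,0) nearest=2 d=9 new=(13,5) → add node 8 parent=2 cost=12
9. q=(6,2) nearest=4 d=2 new=(6,2) → blocked by [6,8]×[0,4], reject
10. q=(10,12) nearest=2 d=3 new=(10,12) → add node 9 parent=2 cost=11
11. q=(11,8) nearest=7 d=1 new=(11,8) → add node 10 parent=7 cost=10
12. q=(1,13) nearest=6 d=4 new=(1,13) → add node 11 parent=6 cost=12
13. q=(15,0) nearest=8 d=5 new=(15,1) → add node 12 parent=8 cost=16
14. q=(18,11) nearest=5 d=5 new=(17,11) → add node 13 parent=5 cost=16
15. q=(10,4) nearest=8 d=3 new=(10,4) → add node 14 parent=8 cost=15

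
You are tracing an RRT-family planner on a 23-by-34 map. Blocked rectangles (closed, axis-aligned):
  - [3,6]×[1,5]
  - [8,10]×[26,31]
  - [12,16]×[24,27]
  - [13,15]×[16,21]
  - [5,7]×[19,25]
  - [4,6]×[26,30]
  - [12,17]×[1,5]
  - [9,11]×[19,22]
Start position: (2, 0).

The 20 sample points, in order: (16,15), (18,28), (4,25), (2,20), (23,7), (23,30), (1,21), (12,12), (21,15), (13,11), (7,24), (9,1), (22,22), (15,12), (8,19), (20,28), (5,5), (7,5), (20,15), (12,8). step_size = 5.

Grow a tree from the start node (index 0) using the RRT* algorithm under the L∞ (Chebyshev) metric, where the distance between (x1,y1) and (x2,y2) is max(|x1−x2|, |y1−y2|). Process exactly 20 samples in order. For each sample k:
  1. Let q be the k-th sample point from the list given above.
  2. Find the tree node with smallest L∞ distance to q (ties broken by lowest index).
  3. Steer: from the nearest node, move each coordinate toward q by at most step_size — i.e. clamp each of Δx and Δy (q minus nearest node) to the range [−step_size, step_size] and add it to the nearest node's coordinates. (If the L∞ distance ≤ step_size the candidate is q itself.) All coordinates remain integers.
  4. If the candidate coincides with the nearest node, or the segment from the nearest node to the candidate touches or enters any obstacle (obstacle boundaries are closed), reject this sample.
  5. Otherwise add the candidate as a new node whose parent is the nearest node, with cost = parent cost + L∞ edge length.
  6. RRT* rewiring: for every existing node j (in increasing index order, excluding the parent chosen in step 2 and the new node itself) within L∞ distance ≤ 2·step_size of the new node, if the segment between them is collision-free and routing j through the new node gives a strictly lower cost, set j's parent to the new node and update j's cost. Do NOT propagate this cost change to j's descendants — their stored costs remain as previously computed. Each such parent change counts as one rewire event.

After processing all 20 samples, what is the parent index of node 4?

Parent of node 4: 2

1. q=(16,15) nearest=0 d=15 new=(7,5) → blocked by [3,6]×[1,5], reject
2. q=(18,28) nearest=0 d=28 new=(7,5) → blocked by [3,6]×[1,5], reject
3. q=(4,25) nearest=0 d=25 new=(4,5) → blocked by [3,6]×[1,5], reject
4. q=(2,20) nearest=0 d=20 new=(2,5) → add node 1 parent=0 cost=5
5. q=(23,7) nearest=0 d=21 new=(7,5) → blocked by [3,6]×[1,5], reject
6. q=(23,30) nearest=1 d=25 new=(7,10) → add node 2 parent=1 cost=10
7. q=(1,21) nearest=2 d=11 new=(2,15) → add node 3 parent=2 cost=15
8. q=(12,12) nearest=2 d=5 new=(12,12) → add node 4 parent=2 cost=15
9. q=(21,15) nearest=4 d=9 new=(17,15) → add node 5 parent=4 cost=20
10. q=(13,11) nearest=4 d=1 new=(13,11) → add node 6 parent=4 cost=16
11. q=(7,24) nearest=3 d=9 new=(7,20) → blocked by [5,7]×[19,25], reject
12. q=(9,1) nearest=0 d=7 new=(7,1) → add node 7 parent=0 cost=5; rewire 6→7 (15<16)
13. q=(22,22) nearest=5 d=7 new=(22,20) → add node 8 parent=5 cost=25
14. q=(15,12) nearest=6 d=2 new=(15,12) → add node 9 parent=6 cost=17
15. q=(8,19) nearest=3 d=6 new=(7,19) → blocked by [5,7]×[19,25], reject
16. q=(20,28) nearest=8 d=8 new=(20,25) → add node 10 parent=8 cost=30
17. q=(5,5) nearest=1 d=3 new=(5,5) → blocked by [3,6]×[1,5], reject
18. q=(7,5) nearest=7 d=4 new=(7,5) → add node 11 parent=7 cost=9; rewire 5→11 (19<20)
19. q=(20,15) nearest=5 d=3 new=(20,15) → add node 12 parent=5 cost=22
20. q=(12,8) nearest=6 d=3 new=(12,8) → add node 13 parent=6 cost=18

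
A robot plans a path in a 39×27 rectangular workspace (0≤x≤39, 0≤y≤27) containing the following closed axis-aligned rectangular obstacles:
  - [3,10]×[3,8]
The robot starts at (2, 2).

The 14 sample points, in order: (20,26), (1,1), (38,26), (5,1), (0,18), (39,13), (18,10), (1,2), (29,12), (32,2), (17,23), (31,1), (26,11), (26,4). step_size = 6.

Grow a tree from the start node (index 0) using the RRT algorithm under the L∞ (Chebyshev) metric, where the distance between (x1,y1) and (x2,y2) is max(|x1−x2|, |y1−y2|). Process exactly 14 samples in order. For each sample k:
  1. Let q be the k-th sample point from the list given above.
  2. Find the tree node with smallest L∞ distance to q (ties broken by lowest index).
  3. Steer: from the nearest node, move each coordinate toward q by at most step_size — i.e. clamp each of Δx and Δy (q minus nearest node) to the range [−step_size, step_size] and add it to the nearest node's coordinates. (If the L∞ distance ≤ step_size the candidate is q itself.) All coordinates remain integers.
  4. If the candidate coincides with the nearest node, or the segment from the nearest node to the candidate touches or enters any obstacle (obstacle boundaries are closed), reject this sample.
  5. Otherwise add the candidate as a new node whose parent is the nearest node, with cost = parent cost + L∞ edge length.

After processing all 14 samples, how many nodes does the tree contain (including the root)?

Node count: 10

1. q=(20,26) nearest=0 d=24 new=(8,8) → blocked by [3,10]×[3,8], reject
2. q=(1,1) nearest=0 d=1 new=(1,1) → add node 1 parent=0 cost=1
3. q=(38,26) nearest=0 d=36 new=(8,8) → blocked by [3,10]×[3,8], reject
4. q=(5,1) nearest=0 d=3 new=(5,1) → add node 2 parent=0 cost=3
5. q=(0,18) nearest=0 d=16 new=(0,8) → add node 3 parent=0 cost=6
6. q=(39,13) nearest=2 d=34 new=(11,7) → blocked by [3,10]×[3,8], reject
7. q=(18,10) nearest=2 d=13 new=(11,7) → blocked by [3,10]×[3,8], reject
8. q=(1,2) nearest=0 d=1 new=(1,2) → add node 4 parent=0 cost=1
9. q=(29,12) nearest=2 d=24 new=(11,7) → blocked by [3,10]×[3,8], reject
10. q=(32,2) nearest=2 d=27 new=(11,2) → add node 5 parent=2 cost=9
11. q=(17,23) nearest=3 d=17 new=(6,14) → add node 6 parent=3 cost=12
12. q=(31,1) nearest=5 d=20 new=(17,1) → add node 7 parent=5 cost=15
13. q=(26,11) nearest=7 d=10 new=(23,7) → add node 8 parent=7 cost=21
14. q=(26,4) nearest=8 d=3 new=(26,4) → add node 9 parent=8 cost=24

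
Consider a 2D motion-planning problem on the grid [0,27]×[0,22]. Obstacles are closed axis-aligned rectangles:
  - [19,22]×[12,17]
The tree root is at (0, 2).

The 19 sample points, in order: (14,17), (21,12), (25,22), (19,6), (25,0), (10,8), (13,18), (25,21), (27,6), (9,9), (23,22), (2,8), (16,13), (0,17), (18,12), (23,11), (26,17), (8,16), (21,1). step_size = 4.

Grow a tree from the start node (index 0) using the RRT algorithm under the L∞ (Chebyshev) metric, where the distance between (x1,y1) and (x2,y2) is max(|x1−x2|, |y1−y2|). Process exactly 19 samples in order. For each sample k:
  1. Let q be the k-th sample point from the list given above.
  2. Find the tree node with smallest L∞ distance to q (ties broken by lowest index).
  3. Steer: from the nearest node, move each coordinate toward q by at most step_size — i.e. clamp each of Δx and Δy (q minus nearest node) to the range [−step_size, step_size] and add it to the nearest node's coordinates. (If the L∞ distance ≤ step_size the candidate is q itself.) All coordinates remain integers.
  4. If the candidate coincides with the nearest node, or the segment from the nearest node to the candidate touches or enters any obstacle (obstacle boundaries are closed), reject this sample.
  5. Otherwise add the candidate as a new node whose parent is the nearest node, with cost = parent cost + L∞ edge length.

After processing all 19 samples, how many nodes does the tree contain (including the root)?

1. q=(14,17) nearest=0 d=15 new=(4,6) → add node 1 parent=0 cost=4
2. q=(21,12) nearest=1 d=17 new=(8,10) → add node 2 parent=1 cost=8
3. q=(25,22) nearest=2 d=17 new=(12,14) → add node 3 parent=2 cost=12
4. q=(19,6) nearest=3 d=8 new=(16,10) → add node 4 parent=3 cost=16
5. q=(25,0) nearest=4 d=10 new=(20,6) → add node 5 parent=4 cost=20
6. q=(10,8) nearest=2 d=2 new=(10,8) → add node 6 parent=2 cost=10
7. q=(13,18) nearest=3 d=4 new=(13,18) → add node 7 parent=3 cost=16
8. q=(25,21) nearest=4 d=11 new=(20,14) → blocked by [19,22]×[12,17], reject
9. q=(27,6) nearest=5 d=7 new=(24,6) → add node 8 parent=5 cost=24
10. q=(9,9) nearest=2 d=1 new=(9,9) → add node 9 parent=2 cost=9
11. q=(23,22) nearest=7 d=10 new=(17,22) → add node 10 parent=7 cost=20
12. q=(2,8) nearest=1 d=2 new=(2,8) → add node 11 parent=1 cost=6
13. q=(16,13) nearest=4 d=3 new=(16,13) → add node 12 parent=4 cost=19
14. q=(0,17) nearest=2 d=8 new=(4,14) → add node 13 parent=2 cost=12
15. q=(18,12) nearest=4 d=2 new=(18,12) → add node 14 parent=4 cost=18
16. q=(23,11) nearest=5 d=5 new=(23,10) → add node 15 parent=5 cost=24
17. q=(26,17) nearest=15 d=7 new=(26,14) → add node 16 parent=15 cost=28
18. q=(8,16) nearest=3 d=4 new=(8,16) → add node 17 parent=3 cost=16
19. q=(21,1) nearest=5 d=5 new=(21,2) → add node 18 parent=5 cost=24

Node count: 19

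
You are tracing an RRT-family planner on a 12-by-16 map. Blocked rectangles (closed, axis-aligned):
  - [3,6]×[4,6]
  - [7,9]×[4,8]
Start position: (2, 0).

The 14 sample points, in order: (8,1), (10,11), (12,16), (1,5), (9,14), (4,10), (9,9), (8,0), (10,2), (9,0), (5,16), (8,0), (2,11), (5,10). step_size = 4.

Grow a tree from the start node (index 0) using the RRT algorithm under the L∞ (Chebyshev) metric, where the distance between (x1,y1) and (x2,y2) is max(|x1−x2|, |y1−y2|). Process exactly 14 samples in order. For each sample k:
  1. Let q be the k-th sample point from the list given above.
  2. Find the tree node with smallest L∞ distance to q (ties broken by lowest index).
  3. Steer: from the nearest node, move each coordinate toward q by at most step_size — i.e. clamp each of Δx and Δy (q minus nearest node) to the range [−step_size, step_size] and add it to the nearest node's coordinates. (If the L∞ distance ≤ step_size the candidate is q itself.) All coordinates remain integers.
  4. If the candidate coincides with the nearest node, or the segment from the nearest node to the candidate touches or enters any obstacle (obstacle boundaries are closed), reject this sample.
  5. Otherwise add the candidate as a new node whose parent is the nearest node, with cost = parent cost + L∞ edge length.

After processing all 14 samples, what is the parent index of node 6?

1. q=(8,1) nearest=0 d=6 new=(6,1) → add node 1 parent=0 cost=4
2. q=(10,11) nearest=1 d=10 new=(10,5) → blocked by [7,9]×[4,8], reject
3. q=(12,16) nearest=1 d=15 new=(10,5) → blocked by [7,9]×[4,8], reject
4. q=(1,5) nearest=0 d=5 new=(1,4) → add node 2 parent=0 cost=4
5. q=(9,14) nearest=2 d=10 new=(5,8) → blocked by [3,6]×[4,6], reject
6. q=(4,10) nearest=2 d=6 new=(4,8) → add node 3 parent=2 cost=8
7. q=(9,9) nearest=3 d=5 new=(8,9) → add node 4 parent=3 cost=12
8. q=(8,0) nearest=1 d=2 new=(8,0) → add node 5 parent=1 cost=6
9. q=(10,2) nearest=5 d=2 new=(10,2) → add node 6 parent=5 cost=8
10. q=(9,0) nearest=5 d=1 new=(9,0) → add node 7 parent=5 cost=7
11. q=(5,16) nearest=4 d=7 new=(5,13) → add node 8 parent=4 cost=16
12. q=(8,0) nearest=5 d=0 → coincident, reject
13. q=(2,11) nearest=3 d=3 new=(2,11) → add node 9 parent=3 cost=11
14. q=(5,10) nearest=3 d=2 new=(5,10) → add node 10 parent=3 cost=10

Parent of node 6: 5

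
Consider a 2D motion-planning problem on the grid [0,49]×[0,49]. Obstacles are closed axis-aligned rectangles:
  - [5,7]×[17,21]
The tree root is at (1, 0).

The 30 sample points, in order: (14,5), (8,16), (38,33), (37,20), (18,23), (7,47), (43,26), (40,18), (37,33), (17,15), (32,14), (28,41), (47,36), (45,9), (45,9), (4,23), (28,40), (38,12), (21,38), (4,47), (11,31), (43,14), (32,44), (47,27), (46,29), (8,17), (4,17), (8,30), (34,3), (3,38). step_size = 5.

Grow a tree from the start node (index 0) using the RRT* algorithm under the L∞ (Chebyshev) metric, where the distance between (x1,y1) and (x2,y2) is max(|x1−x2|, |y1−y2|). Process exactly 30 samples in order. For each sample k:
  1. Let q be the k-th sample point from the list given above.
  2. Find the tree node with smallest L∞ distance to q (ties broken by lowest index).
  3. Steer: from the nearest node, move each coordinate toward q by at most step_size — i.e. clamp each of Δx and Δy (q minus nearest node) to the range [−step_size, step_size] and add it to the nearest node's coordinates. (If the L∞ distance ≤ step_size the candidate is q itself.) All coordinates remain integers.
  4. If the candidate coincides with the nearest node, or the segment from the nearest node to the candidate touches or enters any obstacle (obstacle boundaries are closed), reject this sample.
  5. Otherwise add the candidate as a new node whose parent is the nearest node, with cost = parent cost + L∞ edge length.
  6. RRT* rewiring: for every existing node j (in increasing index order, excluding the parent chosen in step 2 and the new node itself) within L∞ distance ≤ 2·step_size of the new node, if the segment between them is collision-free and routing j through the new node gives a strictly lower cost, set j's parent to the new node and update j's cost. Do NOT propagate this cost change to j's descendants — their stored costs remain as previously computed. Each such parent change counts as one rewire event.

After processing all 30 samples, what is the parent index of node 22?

1. q=(14,5) nearest=0 d=13 new=(6,5) → add node 1 parent=0 cost=5
2. q=(8,16) nearest=1 d=11 new=(8,10) → add node 2 parent=1 cost=10
3. q=(38,33) nearest=2 d=30 new=(13,15) → add node 3 parent=2 cost=15
4. q=(37,20) nearest=3 d=24 new=(18,20) → add node 4 parent=3 cost=20
5. q=(18,23) nearest=4 d=3 new=(18,23) → add node 5 parent=4 cost=23
6. q=(7,47) nearest=5 d=24 new=(13,28) → add node 6 parent=5 cost=28
7. q=(43,26) nearest=4 d=25 new=(23,25) → add node 7 parent=4 cost=25
8. q=(40,18) nearest=7 d=17 new=(28,20) → add node 8 parent=7 cost=30
9. q=(37,33) nearest=8 d=13 new=(33,25) → add node 9 parent=8 cost=35
10. q=(17,15) nearest=3 d=4 new=(17,15) → add node 10 parent=3 cost=19
11. q=(32,14) nearest=8 d=6 new=(32,15) → add node 11 parent=8 cost=35
12. q=(28,41) nearest=6 d=15 new=(18,33) → add node 12 parent=6 cost=33
13. q=(47,36) nearest=9 d=14 new=(38,30) → add node 13 parent=9 cost=40
14. q=(45,9) nearest=11 d=13 new=(37,10) → add node 14 parent=11 cost=40
15. q=(45,9) nearest=14 d=8 new=(42,9) → add node 15 parent=14 cost=45
16. q=(4,23) nearest=3 d=9 new=(8,20) → add node 16 parent=3 cost=20
17. q=(28,40) nearest=12 d=10 new=(23,38) → add node 17 parent=12 cost=38
18. q=(38,12) nearest=14 d=2 new=(38,12) → add node 18 parent=14 cost=42
19. q=(21,38) nearest=17 d=2 new=(21,38) → add node 19 parent=17 cost=40
20. q=(4,47) nearest=12 d=14 new=(13,38) → add node 20 parent=12 cost=38
21. q=(11,31) nearest=6 d=3 new=(11,31) → add node 21 parent=6 cost=31
22. q=(43,14) nearest=15 d=5 new=(43,14) → add node 22 parent=15 cost=50
23. q=(32,44) nearest=17 d=9 new=(28,43) → add node 23 parent=17 cost=43
24. q=(47,27) nearest=13 d=9 new=(43,27) → add node 24 parent=13 cost=45
25. q=(46,29) nearest=24 d=3 new=(46,29) → add node 25 parent=24 cost=48
26. q=(8,17) nearest=16 d=3 new=(8,17) → add node 26 parent=16 cost=23
27. q=(4,17) nearest=16 d=4 new=(4,17) → blocked by [5,7]×[17,21], reject
28. q=(8,30) nearest=21 d=3 new=(8,30) → add node 27 parent=21 cost=34
29. q=(34,3) nearest=14 d=7 new=(34,5) → add node 28 parent=14 cost=45
30. q=(3,38) nearest=21 d=8 new=(6,36) → add node 29 parent=21 cost=36

Parent of node 22: 15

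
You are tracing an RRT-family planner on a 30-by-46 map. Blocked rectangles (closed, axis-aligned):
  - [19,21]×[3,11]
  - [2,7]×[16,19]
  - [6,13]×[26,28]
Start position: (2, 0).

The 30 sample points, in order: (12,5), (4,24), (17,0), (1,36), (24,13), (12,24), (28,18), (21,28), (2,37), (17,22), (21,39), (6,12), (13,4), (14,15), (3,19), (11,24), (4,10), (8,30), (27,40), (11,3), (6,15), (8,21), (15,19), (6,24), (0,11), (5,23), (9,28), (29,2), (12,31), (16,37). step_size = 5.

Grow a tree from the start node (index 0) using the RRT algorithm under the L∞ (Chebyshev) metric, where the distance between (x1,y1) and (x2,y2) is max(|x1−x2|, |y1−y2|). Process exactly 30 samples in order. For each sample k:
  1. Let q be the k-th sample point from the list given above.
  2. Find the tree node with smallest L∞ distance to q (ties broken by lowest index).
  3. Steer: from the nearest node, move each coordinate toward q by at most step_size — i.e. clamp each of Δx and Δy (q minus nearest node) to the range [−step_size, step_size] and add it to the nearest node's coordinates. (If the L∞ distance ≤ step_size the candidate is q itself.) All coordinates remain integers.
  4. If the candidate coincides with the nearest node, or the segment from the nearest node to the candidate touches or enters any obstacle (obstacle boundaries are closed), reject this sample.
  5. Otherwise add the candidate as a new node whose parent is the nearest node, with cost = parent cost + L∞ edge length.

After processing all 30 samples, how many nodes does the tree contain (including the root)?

1. q=(12,5) nearest=0 d=10 new=(7,5) → add node 1 parent=0 cost=5
2. q=(4,24) nearest=1 d=19 new=(4,10) → add node 2 parent=1 cost=10
3. q=(17,0) nearest=1 d=10 new=(12,0) → add node 3 parent=1 cost=10
4. q=(1,36) nearest=2 d=26 new=(1,15) → add node 4 parent=2 cost=15
5. q=(24,13) nearest=3 d=13 new=(17,5) → add node 5 parent=3 cost=15
6. q=(12,24) nearest=4 d=11 new=(6,20) → blocked by [2,7]×[16,19], reject
7. q=(28,18) nearest=5 d=13 new=(22,10) → blocked by [19,21]×[3,11], reject
8. q=(21,28) nearest=2 d=18 new=(9,15) → add node 6 parent=2 cost=15
9. q=(2,37) nearest=4 d=22 new=(2,20) → add node 7 parent=4 cost=20
10. q=(17,22) nearest=6 d=8 new=(14,20) → add node 8 parent=6 cost=20
11. q=(21,39) nearest=7 d=19 new=(7,25) → add node 9 parent=7 cost=25
12. q=(6,12) nearest=2 d=2 new=(6,12) → add node 10 parent=2 cost=12
13. q=(13,4) nearest=3 d=4 new=(13,4) → add node 11 parent=3 cost=14
14. q=(14,15) nearest=6 d=5 new=(14,15) → add node 12 parent=6 cost=20
15. q=(3,19) nearest=7 d=1 new=(3,19) → blocked by [2,7]×[16,19], reject
16. q=(11,24) nearest=8 d=4 new=(11,24) → add node 13 parent=8 cost=24
17. q=(4,10) nearest=2 d=0 → coincident, reject
18. q=(8,30) nearest=9 d=5 new=(8,30) → blocked by [6,13]×[26,28], reject
19. q=(27,40) nearest=13 d=16 new=(16,29) → blocked by [6,13]×[26,28], reject
20. q=(11,3) nearest=11 d=2 new=(11,3) → add node 14 parent=11 cost=16
21. q=(6,15) nearest=6 d=3 new=(6,15) → add node 15 parent=6 cost=18
22. q=(8,21) nearest=13 d=3 new=(8,21) → add node 16 parent=13 cost=27
23. q=(15,19) nearest=8 d=1 new=(15,19) → add node 17 parent=8 cost=21
24. q=(6,24) nearest=9 d=1 new=(6,24) → add node 18 parent=9 cost=26
25. q=(0,11) nearest=2 d=4 new=(0,11) → add node 19 parent=2 cost=14
26. q=(5,23) nearest=18 d=1 new=(5,23) → add node 20 parent=18 cost=27
27. q=(9,28) nearest=9 d=3 new=(9,28) → blocked by [6,13]×[26,28], reject
28. q=(29,2) nearest=5 d=12 new=(22,2) → blocked by [19,21]×[3,11], reject
29. q=(12,31) nearest=9 d=6 new=(12,30) → blocked by [6,13]×[26,28], reject
30. q=(16,37) nearest=9 d=12 new=(12,30) → blocked by [6,13]×[26,28], reject

Node count: 21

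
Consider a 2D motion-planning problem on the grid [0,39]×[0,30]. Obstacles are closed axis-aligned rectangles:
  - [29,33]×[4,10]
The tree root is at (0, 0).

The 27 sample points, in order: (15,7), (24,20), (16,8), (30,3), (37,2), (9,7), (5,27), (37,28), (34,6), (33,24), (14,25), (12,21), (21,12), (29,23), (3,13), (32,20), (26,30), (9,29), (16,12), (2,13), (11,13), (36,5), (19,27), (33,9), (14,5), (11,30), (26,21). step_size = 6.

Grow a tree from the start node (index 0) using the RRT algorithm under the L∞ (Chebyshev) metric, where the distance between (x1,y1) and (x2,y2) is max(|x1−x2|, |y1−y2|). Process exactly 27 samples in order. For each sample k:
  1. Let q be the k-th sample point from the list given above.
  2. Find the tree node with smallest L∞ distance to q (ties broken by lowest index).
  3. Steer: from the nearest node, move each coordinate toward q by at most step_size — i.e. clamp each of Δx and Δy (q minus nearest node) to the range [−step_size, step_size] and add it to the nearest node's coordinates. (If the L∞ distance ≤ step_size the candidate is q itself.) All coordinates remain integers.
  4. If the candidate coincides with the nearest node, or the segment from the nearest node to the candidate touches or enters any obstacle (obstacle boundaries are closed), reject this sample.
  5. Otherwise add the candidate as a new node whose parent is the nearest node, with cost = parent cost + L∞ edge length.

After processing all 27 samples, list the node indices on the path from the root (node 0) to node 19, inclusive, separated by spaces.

1. q=(15,7) nearest=0 d=15 new=(6,6) → add node 1 parent=0 cost=6
2. q=(24,20) nearest=1 d=18 new=(12,12) → add node 2 parent=1 cost=12
3. q=(16,8) nearest=2 d=4 new=(16,8) → add node 3 parent=2 cost=16
4. q=(30,3) nearest=3 d=14 new=(22,3) → add node 4 parent=3 cost=22
5. q=(37,2) nearest=4 d=15 new=(28,2) → add node 5 parent=4 cost=28
6. q=(9,7) nearest=1 d=3 new=(9,7) → add node 6 parent=1 cost=9
7. q=(5,27) nearest=2 d=15 new=(6,18) → add node 7 parent=2 cost=18
8. q=(37,28) nearest=3 d=21 new=(22,14) → add node 8 parent=3 cost=22
9. q=(34,6) nearest=5 d=6 new=(34,6) → blocked by [29,33]×[4,10], reject
10. q=(33,24) nearest=8 d=11 new=(28,20) → add node 9 parent=8 cost=28
11. q=(14,25) nearest=7 d=8 new=(12,24) → add node 10 parent=7 cost=24
12. q=(12,21) nearest=10 d=3 new=(12,21) → add node 11 parent=10 cost=27
13. q=(21,12) nearest=8 d=2 new=(21,12) → add node 12 parent=8 cost=24
14. q=(29,23) nearest=9 d=3 new=(29,23) → add node 13 parent=9 cost=31
15. q=(3,13) nearest=7 d=5 new=(3,13) → add node 14 parent=7 cost=23
16. q=(32,20) nearest=13 d=3 new=(32,20) → add node 15 parent=13 cost=34
17. q=(26,30) nearest=13 d=7 new=(26,29) → add node 16 parent=13 cost=37
18. q=(9,29) nearest=10 d=5 new=(9,29) → add node 17 parent=10 cost=29
19. q=(16,12) nearest=2 d=4 new=(16,12) → add node 18 parent=2 cost=16
20. q=(2,13) nearest=14 d=1 new=(2,13) → add node 19 parent=14 cost=24
21. q=(11,13) nearest=2 d=1 new=(11,13) → add node 20 parent=2 cost=13
22. q=(36,5) nearest=5 d=8 new=(34,5) → blocked by [29,33]×[4,10], reject
23. q=(19,27) nearest=10 d=7 new=(18,27) → add node 21 parent=10 cost=30
24. q=(33,9) nearest=5 d=7 new=(33,8) → blocked by [29,33]×[4,10], reject
25. q=(14,5) nearest=3 d=3 new=(14,5) → add node 22 parent=3 cost=19
26. q=(11,30) nearest=17 d=2 new=(11,30) → add node 23 parent=17 cost=31
27. q=(26,21) nearest=9 d=2 new=(26,21) → add node 24 parent=9 cost=30

Path: 0 1 2 7 14 19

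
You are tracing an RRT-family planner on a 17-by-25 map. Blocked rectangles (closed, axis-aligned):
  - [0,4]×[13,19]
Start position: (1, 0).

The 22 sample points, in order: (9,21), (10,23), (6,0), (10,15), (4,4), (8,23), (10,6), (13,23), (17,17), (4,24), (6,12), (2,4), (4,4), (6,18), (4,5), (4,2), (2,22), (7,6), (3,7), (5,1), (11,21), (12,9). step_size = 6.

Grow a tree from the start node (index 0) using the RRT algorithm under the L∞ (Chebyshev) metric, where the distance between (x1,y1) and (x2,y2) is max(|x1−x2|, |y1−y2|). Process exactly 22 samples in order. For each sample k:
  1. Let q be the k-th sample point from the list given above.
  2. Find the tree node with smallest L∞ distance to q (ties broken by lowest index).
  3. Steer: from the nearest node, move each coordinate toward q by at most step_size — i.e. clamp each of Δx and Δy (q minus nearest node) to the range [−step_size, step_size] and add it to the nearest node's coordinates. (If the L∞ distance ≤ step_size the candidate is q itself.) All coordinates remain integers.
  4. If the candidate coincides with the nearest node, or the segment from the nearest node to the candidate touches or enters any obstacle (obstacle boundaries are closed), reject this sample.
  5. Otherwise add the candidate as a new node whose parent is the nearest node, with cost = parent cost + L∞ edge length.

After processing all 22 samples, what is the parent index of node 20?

1. q=(9,21) nearest=0 d=21 new=(7,6) → add node 1 parent=0 cost=6
2. q=(10,23) nearest=1 d=17 new=(10,12) → add node 2 parent=1 cost=12
3. q=(6,0) nearest=0 d=5 new=(6,0) → add node 3 parent=0 cost=5
4. q=(10,15) nearest=2 d=3 new=(10,15) → add node 4 parent=2 cost=15
5. q=(4,4) nearest=1 d=3 new=(4,4) → add node 5 parent=1 cost=9
6. q=(8,23) nearest=4 d=8 new=(8,21) → add node 6 parent=4 cost=21
7. q=(10,6) nearest=1 d=3 new=(10,6) → add node 7 parent=1 cost=9
8. q=(13,23) nearest=6 d=5 new=(13,23) → add node 8 parent=6 cost=26
9. q=(17,17) nearest=8 d=6 new=(17,17) → add node 9 parent=8 cost=32
10. q=(4,24) nearest=6 d=4 new=(4,24) → add node 10 parent=6 cost=25
11. q=(6,12) nearest=2 d=4 new=(6,12) → add node 11 parent=2 cost=16
12. q=(2,4) nearest=5 d=2 new=(2,4) → add node 12 parent=5 cost=11
13. q=(4,4) nearest=5 d=0 → coincident, reject
14. q=(6,18) nearest=6 d=3 new=(6,18) → add node 13 parent=6 cost=24
15. q=(4,5) nearest=5 d=1 new=(4,5) → add node 14 parent=5 cost=10
16. q=(4,2) nearest=3 d=2 new=(4,2) → add node 15 parent=3 cost=7
17. q=(2,22) nearest=10 d=2 new=(2,22) → add node 16 parent=10 cost=27
18. q=(7,6) nearest=1 d=0 → coincident, reject
19. q=(3,7) nearest=14 d=2 new=(3,7) → add node 17 parent=14 cost=12
20. q=(5,1) nearest=3 d=1 new=(5,1) → add node 18 parent=3 cost=6
21. q=(11,21) nearest=8 d=2 new=(11,21) → add node 19 parent=8 cost=28
22. q=(12,9) nearest=2 d=3 new=(12,9) → add node 20 parent=2 cost=15

Parent of node 20: 2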